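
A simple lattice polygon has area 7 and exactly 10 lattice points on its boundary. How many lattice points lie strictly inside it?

Pick's theorem A = I + B/2 − 1 rearranges to I = A − B/2 + 1 = 7 − 10/2 + 1 = 3.

3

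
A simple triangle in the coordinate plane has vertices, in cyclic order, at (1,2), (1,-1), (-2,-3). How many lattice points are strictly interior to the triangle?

3

The shoelace formula gives twice the area as |(1·(-1) − 1·2) + (1·(-3) − (-2)·(-1)) + ((-2)·2 − 1·(-3))| = 9, so the area is 9/2.
Along each edge there are gcd(|Δx|,|Δy|)+1 lattice points, so counting each shared vertex once the boundary has gcd(0,3) + gcd(3,2) + gcd(3,5) = 3+1+1 = 5.
By Pick's theorem A = I + B/2 − 1, so I = 9/2 − 5/2 + 1 = 3.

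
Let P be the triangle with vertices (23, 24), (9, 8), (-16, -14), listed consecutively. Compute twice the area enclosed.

92

By the shoelace formula, twice the signed area is |[23·8 − 9·24] + [9·(-14) − (-16)·8] + [(-16)·24 − 23·(-14)]| = 92, so the area is 46.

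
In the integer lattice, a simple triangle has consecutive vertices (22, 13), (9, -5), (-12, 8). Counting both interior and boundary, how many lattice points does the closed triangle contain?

By the shoelace formula, twice the signed area is |[22·(-5) − 9·13] + [9·8 − (-12)·(-5)] + [(-12)·13 − 22·8]| = 547, so the area is 547/2.
Summing gcd(|Δx|,|Δy|) over the edges gives the boundary count: gcd(13,18) + gcd(21,13) + gcd(34,5) = 1+1+1 = 3.
Pick's theorem gives I = A − B/2 + 1 = 547/2 − 3/2 + 1 = 273, so the closed region contains I + B = 273 + 3 = 276 lattice points.

276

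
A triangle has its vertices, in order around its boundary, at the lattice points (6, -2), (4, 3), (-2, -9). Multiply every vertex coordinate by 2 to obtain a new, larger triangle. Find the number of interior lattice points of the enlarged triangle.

Using the shoelace formula, 2A = |[6·3 − 4·(-2)] + [4·(-9) − (-2)·3] + [(-2)·(-2) − 6·(-9)]| = 54, so the area is 27.
Along each edge there are gcd(|Δx|,|Δy|)+1 lattice points, so counting each shared vertex once the boundary has gcd(2,5) + gcd(6,12) + gcd(8,7) = 1+6+1 = 8.
Scaling by 2 multiplies the area by 2² = 4 (so the new area is 108) and multiplies the boundary lattice-point count by 2, giving 16.
By Pick's theorem, the interior count of the dilated polygon is 108 − 16/2 + 1 = 101.

101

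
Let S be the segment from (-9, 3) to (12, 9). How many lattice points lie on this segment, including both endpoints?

4

The number of lattice points on a segment between lattice points is gcd(|Δx|,|Δy|) + 1 = gcd(21,6) + 1 = 3 + 1 = 4.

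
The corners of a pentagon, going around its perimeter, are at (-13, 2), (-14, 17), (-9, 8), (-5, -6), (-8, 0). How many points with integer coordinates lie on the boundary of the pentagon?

Along each edge there are gcd(|Δx|,|Δy|)+1 lattice points, so counting each shared vertex once the boundary has gcd(1,15) + gcd(5,9) + gcd(4,14) + gcd(3,6) + gcd(5,2) = 1+1+2+3+1 = 8.

8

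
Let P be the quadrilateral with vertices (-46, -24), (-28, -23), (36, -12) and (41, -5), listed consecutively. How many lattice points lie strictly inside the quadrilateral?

323

The shoelace formula gives twice the area as |[(-46)·(-23) − (-28)·(-24)] + [(-28)·(-12) − 36·(-23)] + [36·(-5) − 41·(-12)] + [41·(-24) − (-46)·(-5)]| = 648, so the area is 324.
Along each edge there are gcd(|Δx|,|Δy|)+1 lattice points, so counting each shared vertex once the boundary has gcd(18,1) + gcd(64,11) + gcd(5,7) + gcd(87,19) = 1+1+1+1 = 4.
By Pick's theorem A = I + B/2 − 1, so I = 324 − 4/2 + 1 = 323.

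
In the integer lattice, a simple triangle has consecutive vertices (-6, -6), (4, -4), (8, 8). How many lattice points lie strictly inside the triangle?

By the shoelace formula, twice the signed area is |[(-6)·(-4) − 4·(-6)] + [4·8 − 8·(-4)] + [8·(-6) − (-6)·8]| = 112, so the area is 56.
Summing gcd(|Δx|,|Δy|) over the edges gives the boundary count: gcd(10,2) + gcd(4,12) + gcd(14,14) = 2+4+14 = 20.
By Pick's theorem A = I + B/2 − 1, so I = 56 − 20/2 + 1 = 47.

47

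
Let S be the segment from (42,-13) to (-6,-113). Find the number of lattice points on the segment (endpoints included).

The number of lattice points on a segment between lattice points is gcd(|Δx|,|Δy|) + 1 = gcd(48,100) + 1 = 4 + 1 = 5.

5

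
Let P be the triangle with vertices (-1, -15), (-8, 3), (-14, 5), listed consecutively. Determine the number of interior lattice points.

46

The shoelace formula gives twice the area as |[(-1)·3 − (-8)·(-15)] + [(-8)·5 − (-14)·3] + [(-14)·(-15) − (-1)·5]| = 94, so the area is 47.
Along each edge there are gcd(|Δx|,|Δy|)+1 lattice points, so counting each shared vertex once the boundary has gcd(7,18) + gcd(6,2) + gcd(13,20) = 1+2+1 = 4.
Pick's theorem gives I = A − B/2 + 1 = 47 − 4/2 + 1 = 46.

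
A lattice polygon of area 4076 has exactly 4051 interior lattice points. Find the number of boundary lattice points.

52

Pick's theorem gives A = I + B/2 − 1, so B = 2(A − I + 1) = 2(4076 − 4051 + 1) = 52.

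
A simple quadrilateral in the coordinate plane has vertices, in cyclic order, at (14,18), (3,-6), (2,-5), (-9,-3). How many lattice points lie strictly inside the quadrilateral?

By the shoelace formula, twice the signed area is |[14·(-6) − 3·18] + [3·(-5) − 2·(-6)] + [2·(-3) − (-9)·(-5)] + [(-9)·18 − 14·(-3)]| = 312, so the area is 156.
Summing gcd(|Δx|,|Δy|) over the edges gives the boundary count: gcd(11,24) + gcd(1,1) + gcd(11,2) + gcd(23,21) = 1+1+1+1 = 4.
Pick's theorem gives I = A − B/2 + 1 = 156 − 4/2 + 1 = 155.

155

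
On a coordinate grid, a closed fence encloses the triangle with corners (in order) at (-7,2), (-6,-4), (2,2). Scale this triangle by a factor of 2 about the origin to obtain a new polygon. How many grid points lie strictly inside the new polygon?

The shoelace formula gives twice the area as |[(-7)·(-4) − (-6)·2] + [(-6)·2 − 2·(-4)] + [2·2 − (-7)·2]| = 54, so the area is 27.
Along each edge there are gcd(|Δx|,|Δy|)+1 lattice points, so counting each shared vertex once the boundary has gcd(1,6) + gcd(8,6) + gcd(9,0) = 1+2+9 = 12.
Scaling by 2 multiplies the area by 2² = 4 (so the new area is 108) and multiplies the boundary lattice-point count by 2, giving 24.
By Pick's theorem, the interior count of the dilated polygon is 108 − 24/2 + 1 = 97.

97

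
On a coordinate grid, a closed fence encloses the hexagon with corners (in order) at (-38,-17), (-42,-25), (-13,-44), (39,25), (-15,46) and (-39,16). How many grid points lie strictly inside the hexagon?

4065

Using the shoelace formula, 2A = |((-38)·(-25) − (-42)·(-17)) + ((-42)·(-44) − (-13)·(-25)) + ((-13)·25 − 39·(-44)) + (39·46 − (-15)·25) + ((-15)·16 − (-39)·46) + ((-39)·(-17) − (-38)·16)| = 8144, so the area is 4072.
Along each edge there are gcd(|Δx|,|Δy|)+1 lattice points, so counting each shared vertex once the boundary has gcd(4,8) + gcd(29,19) + gcd(52,69) + gcd(54,21) + gcd(24,30) + gcd(1,33) = 4+1+1+3+6+1 = 16.
Pick's theorem gives I = A − B/2 + 1 = 4072 − 16/2 + 1 = 4065.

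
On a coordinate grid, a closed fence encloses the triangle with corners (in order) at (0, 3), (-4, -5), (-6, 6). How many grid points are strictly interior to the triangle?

27

By the shoelace formula, twice the signed area is |[0·(-5) − (-4)·3] + [(-4)·6 − (-6)·(-5)] + [(-6)·3 − 0·6]| = 60, so the area is 30.
The number of boundary lattice points is Σ gcd(|Δx|,|Δy|) = gcd(4,8) + gcd(2,11) + gcd(6,3) = 4+1+3 = 8.
By Pick's theorem A = I + B/2 − 1, so I = 30 − 8/2 + 1 = 27.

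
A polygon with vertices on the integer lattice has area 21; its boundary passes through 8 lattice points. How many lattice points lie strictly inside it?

18

From Pick's theorem, I = A − B/2 + 1 = 21 − 8/2 + 1 = 18.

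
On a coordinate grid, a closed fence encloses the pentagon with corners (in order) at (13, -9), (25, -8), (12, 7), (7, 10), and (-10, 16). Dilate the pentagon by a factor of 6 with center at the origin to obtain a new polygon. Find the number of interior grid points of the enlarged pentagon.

The shoelace formula gives twice the area as |(13·(-8) − 25·(-9)) + (25·7 − 12·(-8)) + (12·10 − 7·7) + (7·16 − (-10)·10) + ((-10)·(-9) − 13·16)| = 557, so the area is 278.5.
The number of boundary lattice points is Σ gcd(|Δx|,|Δy|) = gcd(12,1) + gcd(13,15) + gcd(5,3) + gcd(17,6) + gcd(23,25) = 1+1+1+1+1 = 5.
Scaling by 6 multiplies the area by 6² = 36 (so the new area is 10026) and multiplies the boundary lattice-point count by 6, giving 30.
By Pick's theorem, the interior count of the dilated polygon is 10026 − 30/2 + 1 = 10012.

10012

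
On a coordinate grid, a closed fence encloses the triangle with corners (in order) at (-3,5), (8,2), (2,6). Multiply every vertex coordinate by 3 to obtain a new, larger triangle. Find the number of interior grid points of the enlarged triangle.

By the shoelace formula, twice the signed area is |[(-3)·2 − 8·5] + [8·6 − 2·2] + [2·5 − (-3)·6]| = 26, so the area is 13.
The number of boundary lattice points is Σ gcd(|Δx|,|Δy|) = gcd(11,3) + gcd(6,4) + gcd(5,1) = 1+2+1 = 4.
Scaling by 3 multiplies the area by 3² = 9 (so the new area is 117) and multiplies the boundary lattice-point count by 3, giving 12.
By Pick's theorem, the interior count of the dilated polygon is 117 − 12/2 + 1 = 112.

112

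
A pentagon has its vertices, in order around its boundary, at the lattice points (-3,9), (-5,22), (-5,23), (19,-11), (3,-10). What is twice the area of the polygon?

Using the shoelace formula, 2A = |[(-3)·22 − (-5)·9] + [(-5)·23 − (-5)·22] + [(-5)·(-11) − 19·23] + [19·(-10) − 3·(-11)] + [3·9 − (-3)·(-10)]| = 568, so the area is 284.

568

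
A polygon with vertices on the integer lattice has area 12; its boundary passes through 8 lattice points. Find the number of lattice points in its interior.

Pick's theorem A = I + B/2 − 1 rearranges to I = A − B/2 + 1 = 12 − 8/2 + 1 = 9.

9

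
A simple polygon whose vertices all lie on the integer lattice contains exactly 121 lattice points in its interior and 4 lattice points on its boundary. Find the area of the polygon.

Pick's theorem states A = I + B/2 − 1, so A = 121 + 4/2 − 1 = 122.

122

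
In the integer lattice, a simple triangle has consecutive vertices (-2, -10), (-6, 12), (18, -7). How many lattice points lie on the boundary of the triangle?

Summing gcd(|Δx|,|Δy|) over the edges gives the boundary count: gcd(4,22) + gcd(24,19) + gcd(20,3) = 2+1+1 = 4.

4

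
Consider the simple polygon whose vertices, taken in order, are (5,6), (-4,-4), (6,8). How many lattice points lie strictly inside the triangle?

3

The shoelace formula gives twice the area as |(5·(-4) − (-4)·6) + ((-4)·8 − 6·(-4)) + (6·6 − 5·8)| = 8, so the area is 4.
Summing gcd(|Δx|,|Δy|) over the edges gives the boundary count: gcd(9,10) + gcd(10,12) + gcd(1,2) = 1+2+1 = 4.
Pick's theorem gives I = A − B/2 + 1 = 4 − 4/2 + 1 = 3.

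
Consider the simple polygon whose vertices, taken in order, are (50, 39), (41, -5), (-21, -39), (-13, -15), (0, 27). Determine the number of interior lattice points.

2717

By the shoelace formula, twice the signed area is |[50·(-5) − 41·39] + [41·(-39) − (-21)·(-5)] + [(-21)·(-15) − (-13)·(-39)] + [(-13)·27 − 0·(-15)] + [0·39 − 50·27]| = 5446, so the area is 2723.
Summing gcd(|Δx|,|Δy|) over the edges gives the boundary count: gcd(9,44) + gcd(62,34) + gcd(8,24) + gcd(13,42) + gcd(50,12) = 1+2+8+1+2 = 14.
Pick's theorem gives I = A − B/2 + 1 = 2723 − 14/2 + 1 = 2717.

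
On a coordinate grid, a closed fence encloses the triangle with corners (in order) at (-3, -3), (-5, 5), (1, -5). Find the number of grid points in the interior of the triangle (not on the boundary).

12

The shoelace formula gives twice the area as |((-3)·5 − (-5)·(-3)) + ((-5)·(-5) − 1·5) + (1·(-3) − (-3)·(-5))| = 28, so the area is 14.
The number of boundary lattice points is Σ gcd(|Δx|,|Δy|) = gcd(2,8) + gcd(6,10) + gcd(4,2) = 2+2+2 = 6.
Pick's theorem gives I = A − B/2 + 1 = 14 − 6/2 + 1 = 12.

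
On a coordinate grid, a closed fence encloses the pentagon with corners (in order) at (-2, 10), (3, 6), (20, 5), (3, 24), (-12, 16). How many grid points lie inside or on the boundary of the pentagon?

287

The shoelace formula gives twice the area as |((-2)·6 − 3·10) + (3·5 − 20·6) + (20·24 − 3·5) + (3·16 − (-12)·24) + ((-12)·10 − (-2)·16)| = 566, so the area is 283.
The number of boundary lattice points is Σ gcd(|Δx|,|Δy|) = gcd(5,4) + gcd(17,1) + gcd(17,19) + gcd(15,8) + gcd(10,6) = 1+1+1+1+2 = 6.
Pick's theorem gives I = A − B/2 + 1 = 283 − 6/2 + 1 = 281, so the closed region contains I + B = 281 + 6 = 287 lattice points.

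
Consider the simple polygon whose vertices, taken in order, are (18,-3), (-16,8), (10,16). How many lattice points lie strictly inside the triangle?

Using the shoelace formula, 2A = |(18·8 − (-16)·(-3)) + ((-16)·16 − 10·8) + (10·(-3) − 18·16)| = 558, so the area is 279.
Along each edge there are gcd(|Δx|,|Δy|)+1 lattice points, so counting each shared vertex once the boundary has gcd(34,11) + gcd(26,8) + gcd(8,19) = 1+2+1 = 4.
Pick's theorem gives I = A − B/2 + 1 = 279 − 4/2 + 1 = 278.

278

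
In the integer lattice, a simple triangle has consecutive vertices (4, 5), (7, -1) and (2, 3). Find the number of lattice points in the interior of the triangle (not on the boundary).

7

The shoelace formula gives twice the area as |(4·(-1) − 7·5) + (7·3 − 2·(-1)) + (2·5 − 4·3)| = 18, so the area is 9.
Summing gcd(|Δx|,|Δy|) over the edges gives the boundary count: gcd(3,6) + gcd(5,4) + gcd(2,2) = 3+1+2 = 6.
By Pick's theorem A = I + B/2 − 1, so I = 9 − 6/2 + 1 = 7.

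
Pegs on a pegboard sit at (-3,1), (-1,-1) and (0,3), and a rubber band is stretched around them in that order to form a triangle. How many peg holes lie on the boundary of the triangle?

4

Along each edge there are gcd(|Δx|,|Δy|)+1 lattice points, so counting each shared vertex once the boundary has gcd(2,2) + gcd(1,4) + gcd(3,2) = 2+1+1 = 4.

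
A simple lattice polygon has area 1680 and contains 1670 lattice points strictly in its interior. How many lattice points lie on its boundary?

22

Pick's theorem gives A = I + B/2 − 1, so B = 2(A − I + 1) = 2(1680 − 1670 + 1) = 22.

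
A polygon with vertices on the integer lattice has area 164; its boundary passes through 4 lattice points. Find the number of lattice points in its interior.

From Pick's theorem, I = A − B/2 + 1 = 164 − 4/2 + 1 = 163.

163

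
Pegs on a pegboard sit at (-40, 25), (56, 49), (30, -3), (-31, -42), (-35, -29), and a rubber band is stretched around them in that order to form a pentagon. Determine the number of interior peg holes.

The shoelace formula gives twice the area as |((-40)·49 − 56·25) + (56·(-3) − 30·49) + (30·(-42) − (-31)·(-3)) + ((-31)·(-29) − (-35)·(-42)) + ((-35)·25 − (-40)·(-29))| = 8957, so the area is 8957/2.
The number of boundary lattice points is Σ gcd(|Δx|,|Δy|) = gcd(96,24) + gcd(26,52) + gcd(61,39) + gcd(4,13) + gcd(5,54) = 24+26+1+1+1 = 53.
By Pick's theorem A = I + B/2 − 1, so I = 8957/2 − 53/2 + 1 = 4453.

4453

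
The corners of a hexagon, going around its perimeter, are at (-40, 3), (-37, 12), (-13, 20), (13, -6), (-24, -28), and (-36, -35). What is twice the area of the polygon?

3319

Using the shoelace formula, 2A = |[(-40)·12 − (-37)·3] + [(-37)·20 − (-13)·12] + [(-13)·(-6) − 13·20] + [13·(-28) − (-24)·(-6)] + [(-24)·(-35) − (-36)·(-28)] + [(-36)·3 − (-40)·(-35)]| = 3319, so the area is 1659.5.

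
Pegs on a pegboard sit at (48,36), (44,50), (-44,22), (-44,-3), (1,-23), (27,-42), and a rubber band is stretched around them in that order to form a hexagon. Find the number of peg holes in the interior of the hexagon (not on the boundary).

The shoelace formula gives twice the area as |[48·50 − 44·36] + [44·22 − (-44)·50] + [(-44)·(-3) − (-44)·22] + [(-44)·(-23) − 1·(-3)] + [1·(-42) − 27·(-23)] + [27·36 − 48·(-42)]| = 9666, so the area is 4833.
Along each edge there are gcd(|Δx|,|Δy|)+1 lattice points, so counting each shared vertex once the boundary has gcd(4,14) + gcd(88,28) + gcd(0,25) + gcd(45,20) + gcd(26,19) + gcd(21,78) = 2+4+25+5+1+3 = 40.
By Pick's theorem A = I + B/2 − 1, so I = 4833 − 40/2 + 1 = 4814.

4814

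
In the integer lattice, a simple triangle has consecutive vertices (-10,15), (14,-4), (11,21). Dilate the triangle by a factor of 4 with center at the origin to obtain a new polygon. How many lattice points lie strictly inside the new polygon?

4335

Using the shoelace formula, 2A = |((-10)·(-4) − 14·15) + (14·21 − 11·(-4)) + (11·15 − (-10)·21)| = 543, so the area is 271.5.
Along each edge there are gcd(|Δx|,|Δy|)+1 lattice points, so counting each shared vertex once the boundary has gcd(24,19) + gcd(3,25) + gcd(21,6) = 1+1+3 = 5.
Scaling by 4 multiplies the area by 4² = 16 (so the new area is 4344) and multiplies the boundary lattice-point count by 4, giving 20.
By Pick's theorem, the interior count of the dilated polygon is 4344 − 20/2 + 1 = 4335.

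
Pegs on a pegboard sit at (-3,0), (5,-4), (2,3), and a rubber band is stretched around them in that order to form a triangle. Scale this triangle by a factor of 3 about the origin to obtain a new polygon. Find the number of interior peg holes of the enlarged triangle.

The shoelace formula gives twice the area as |((-3)·(-4) − 5·0) + (5·3 − 2·(-4)) + (2·0 − (-3)·3)| = 44, so the area is 22.
Summing gcd(|Δx|,|Δy|) over the edges gives the boundary count: gcd(8,4) + gcd(3,7) + gcd(5,3) = 4+1+1 = 6.
Scaling by 3 multiplies the area by 3² = 9 (so the new area is 198) and multiplies the boundary lattice-point count by 3, giving 18.
By Pick's theorem, the interior count of the dilated polygon is 198 − 18/2 + 1 = 190.

190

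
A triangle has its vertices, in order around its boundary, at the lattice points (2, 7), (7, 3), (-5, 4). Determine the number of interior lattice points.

21

By the shoelace formula, twice the signed area is |(2·3 − 7·7) + (7·4 − (-5)·3) + ((-5)·7 − 2·4)| = 43, so the area is 21.5.
Along each edge there are gcd(|Δx|,|Δy|)+1 lattice points, so counting each shared vertex once the boundary has gcd(5,4) + gcd(12,1) + gcd(7,3) = 1+1+1 = 3.
By Pick's theorem A = I + B/2 − 1, so I = 21.5 − 3/2 + 1 = 21.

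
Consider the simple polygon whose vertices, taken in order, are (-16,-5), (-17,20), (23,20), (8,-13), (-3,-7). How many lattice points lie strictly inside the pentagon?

906

By the shoelace formula, twice the signed area is |((-16)·20 − (-17)·(-5)) + ((-17)·20 − 23·20) + (23·(-13) − 8·20) + (8·(-7) − (-3)·(-13)) + ((-3)·(-5) − (-16)·(-7))| = 1856, so the area is 928.
Summing gcd(|Δx|,|Δy|) over the edges gives the boundary count: gcd(1,25) + gcd(40,0) + gcd(15,33) + gcd(11,6) + gcd(13,2) = 1+40+3+1+1 = 46.
By Pick's theorem A = I + B/2 − 1, so I = 928 − 46/2 + 1 = 906.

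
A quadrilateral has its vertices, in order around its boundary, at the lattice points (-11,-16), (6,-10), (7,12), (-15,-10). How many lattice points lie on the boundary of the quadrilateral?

Summing gcd(|Δx|,|Δy|) over the edges gives the boundary count: gcd(17,6) + gcd(1,22) + gcd(22,22) + gcd(4,6) = 1+1+22+2 = 26.

26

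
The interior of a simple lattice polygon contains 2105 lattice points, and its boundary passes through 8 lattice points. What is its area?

By Pick's theorem, A = I + B/2 − 1 = 2105 + 8/2 − 1 = 2108.

2108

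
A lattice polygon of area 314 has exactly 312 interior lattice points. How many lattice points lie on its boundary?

Pick's theorem gives A = I + B/2 − 1, so B = 2(A − I + 1) = 2(314 − 312 + 1) = 6.

6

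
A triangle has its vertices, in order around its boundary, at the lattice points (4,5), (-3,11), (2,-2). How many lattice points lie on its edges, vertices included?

Along each edge there are gcd(|Δx|,|Δy|)+1 lattice points, so counting each shared vertex once the boundary has gcd(7,6) + gcd(5,13) + gcd(2,7) = 1+1+1 = 3.

3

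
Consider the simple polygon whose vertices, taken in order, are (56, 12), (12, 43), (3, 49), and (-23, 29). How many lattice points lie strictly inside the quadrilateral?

1016

Using the shoelace formula, 2A = |(56·43 − 12·12) + (12·49 − 3·43) + (3·29 − (-23)·49) + ((-23)·12 − 56·29)| = 2037, so the area is 1018.5.
Summing gcd(|Δx|,|Δy|) over the edges gives the boundary count: gcd(44,31) + gcd(9,6) + gcd(26,20) + gcd(79,17) = 1+3+2+1 = 7.
Pick's theorem gives I = A − B/2 + 1 = 1018.5 − 7/2 + 1 = 1016.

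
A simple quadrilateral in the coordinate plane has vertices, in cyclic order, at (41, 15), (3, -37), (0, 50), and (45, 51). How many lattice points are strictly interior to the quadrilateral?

2535

The shoelace formula gives twice the area as |(41·(-37) − 3·15) + (3·50 − 0·(-37)) + (0·51 − 45·50) + (45·15 − 41·51)| = 5078, so the area is 2539.
Along each edge there are gcd(|Δx|,|Δy|)+1 lattice points, so counting each shared vertex once the boundary has gcd(38,52) + gcd(3,87) + gcd(45,1) + gcd(4,36) = 2+3+1+4 = 10.
Pick's theorem gives I = A − B/2 + 1 = 2539 − 10/2 + 1 = 2535.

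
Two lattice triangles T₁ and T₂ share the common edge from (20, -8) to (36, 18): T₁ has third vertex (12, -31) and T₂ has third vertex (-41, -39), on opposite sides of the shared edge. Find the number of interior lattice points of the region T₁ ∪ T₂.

624

The union is the simple quadrilateral with vertices (20, -8), (12, -31), (36, 18), (-41, -39) in order.
The shoelace formula gives twice the area as |(20·(-31) − 12·(-8)) + (12·18 − 36·(-31)) + (36·(-39) − (-41)·18) + ((-41)·(-8) − 20·(-39))| = 1250, so the area is 625.
Summing gcd(|Δx|,|Δy|) over the edges gives the boundary count: gcd(8,23) + gcd(24,49) + gcd(77,57) + gcd(61,31) = 1+1+1+1 = 4.
By Pick's theorem I = A − B/2 + 1 = 625 − 4/2 + 1 = 624.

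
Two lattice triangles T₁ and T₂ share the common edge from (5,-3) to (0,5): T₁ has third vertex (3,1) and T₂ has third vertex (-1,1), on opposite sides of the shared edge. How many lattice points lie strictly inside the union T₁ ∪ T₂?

The union is the simple quadrilateral with vertices (5,-3), (3,1), (0,5), (-1,1) in order.
By the shoelace formula, twice the signed area is |[5·1 − 3·(-3)] + [3·5 − 0·1] + [0·1 − (-1)·5] + [(-1)·(-3) − 5·1]| = 32, so the area is 16.
The number of boundary lattice points is Σ gcd(|Δx|,|Δy|) = gcd(2,4) + gcd(3,4) + gcd(1,4) + gcd(6,4) = 2+1+1+2 = 6.
By Pick's theorem I = A − B/2 + 1 = 16 − 6/2 + 1 = 14.

14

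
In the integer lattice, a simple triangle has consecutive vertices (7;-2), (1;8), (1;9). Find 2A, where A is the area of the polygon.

6

Using the shoelace formula, 2A = |[7·8 − 1·(-2)] + [1·9 − 1·8] + [1·(-2) − 7·9]| = 6, so the area is 3.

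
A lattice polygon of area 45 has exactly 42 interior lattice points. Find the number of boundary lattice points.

8

Pick's theorem gives A = I + B/2 − 1, so B = 2(A − I + 1) = 2(45 − 42 + 1) = 8.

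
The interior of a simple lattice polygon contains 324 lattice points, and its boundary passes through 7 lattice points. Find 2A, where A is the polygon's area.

By Pick's theorem, A = I + B/2 − 1 = 324 + 7/2 − 1 = 653/2.
Hence 2A = 653.

653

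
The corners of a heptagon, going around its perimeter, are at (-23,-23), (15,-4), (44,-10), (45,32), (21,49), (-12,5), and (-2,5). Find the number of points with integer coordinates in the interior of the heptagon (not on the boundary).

By the shoelace formula, twice the signed area is |((-23)·(-4) − 15·(-23)) + (15·(-10) − 44·(-4)) + (44·32 − 45·(-10)) + (45·49 − 21·32) + (21·5 − (-12)·49) + ((-12)·5 − (-2)·5) + ((-2)·(-23) − (-23)·5)| = 4658, so the area is 2329.
The number of boundary lattice points is Σ gcd(|Δx|,|Δy|) = gcd(38,19) + gcd(29,6) + gcd(1,42) + gcd(24,17) + gcd(33,44) + gcd(10,0) + gcd(21,28) = 19+1+1+1+11+10+7 = 50.
By Pick's theorem A = I + B/2 − 1, so I = 2329 − 50/2 + 1 = 2305.

2305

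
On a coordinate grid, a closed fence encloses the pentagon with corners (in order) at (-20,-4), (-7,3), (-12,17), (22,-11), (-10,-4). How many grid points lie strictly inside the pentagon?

By the shoelace formula, twice the signed area is |((-20)·3 − (-7)·(-4)) + ((-7)·17 − (-12)·3) + ((-12)·(-11) − 22·17) + (22·(-4) − (-10)·(-11)) + ((-10)·(-4) − (-20)·(-4))| = 651, so the area is 651/2.
The number of boundary lattice points is Σ gcd(|Δx|,|Δy|) = gcd(13,7) + gcd(5,14) + gcd(34,28) + gcd(32,7) + gcd(10,0) = 1+1+2+1+10 = 15.
Pick's theorem gives I = A − B/2 + 1 = 651/2 − 15/2 + 1 = 319.

319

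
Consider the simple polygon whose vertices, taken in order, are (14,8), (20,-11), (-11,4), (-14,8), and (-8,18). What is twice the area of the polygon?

891

Using the shoelace formula, 2A = |(14·(-11) − 20·8) + (20·4 − (-11)·(-11)) + ((-11)·8 − (-14)·4) + ((-14)·18 − (-8)·8) + ((-8)·8 − 14·18)| = 891, so the area is 891/2.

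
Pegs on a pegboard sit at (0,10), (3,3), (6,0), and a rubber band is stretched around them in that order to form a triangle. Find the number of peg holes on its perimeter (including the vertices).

Summing gcd(|Δx|,|Δy|) over the edges gives the boundary count: gcd(3,7) + gcd(3,3) + gcd(6,10) = 1+3+2 = 6.

6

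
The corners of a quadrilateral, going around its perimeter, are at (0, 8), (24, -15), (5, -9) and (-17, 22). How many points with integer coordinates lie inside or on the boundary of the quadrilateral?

The shoelace formula gives twice the area as |(0·(-15) − 24·8) + (24·(-9) − 5·(-15)) + (5·22 − (-17)·(-9)) + ((-17)·8 − 0·22)| = 512, so the area is 256.
The number of boundary lattice points is Σ gcd(|Δx|,|Δy|) = gcd(24,23) + gcd(19,6) + gcd(22,31) + gcd(17,14) = 1+1+1+1 = 4.
Pick's theorem gives I = A − B/2 + 1 = 256 − 4/2 + 1 = 255, so the closed region contains I + B = 255 + 4 = 259 lattice points.

259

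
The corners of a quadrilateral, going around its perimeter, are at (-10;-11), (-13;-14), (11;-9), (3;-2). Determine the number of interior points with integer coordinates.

108

Using the shoelace formula, 2A = |[(-10)·(-14) − (-13)·(-11)] + [(-13)·(-9) − 11·(-14)] + [11·(-2) − 3·(-9)] + [3·(-11) − (-10)·(-2)]| = 220, so the area is 110.
Summing gcd(|Δx|,|Δy|) over the edges gives the boundary count: gcd(3,3) + gcd(24,5) + gcd(8,7) + gcd(13,9) = 3+1+1+1 = 6.
By Pick's theorem A = I + B/2 − 1, so I = 110 − 6/2 + 1 = 108.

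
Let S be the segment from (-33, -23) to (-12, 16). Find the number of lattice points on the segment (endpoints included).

The number of lattice points on a segment between lattice points is gcd(|Δx|,|Δy|) + 1 = gcd(21,39) + 1 = 3 + 1 = 4.

4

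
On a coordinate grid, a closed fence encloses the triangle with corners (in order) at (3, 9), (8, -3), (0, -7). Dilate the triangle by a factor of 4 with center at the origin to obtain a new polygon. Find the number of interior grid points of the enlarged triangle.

917

By the shoelace formula, twice the signed area is |[3·(-3) − 8·9] + [8·(-7) − 0·(-3)] + [0·9 − 3·(-7)]| = 116, so the area is 58.
Along each edge there are gcd(|Δx|,|Δy|)+1 lattice points, so counting each shared vertex once the boundary has gcd(5,12) + gcd(8,4) + gcd(3,16) = 1+4+1 = 6.
Scaling by 4 multiplies the area by 4² = 16 (so the new area is 928) and multiplies the boundary lattice-point count by 4, giving 24.
By Pick's theorem, the interior count of the dilated polygon is 928 − 24/2 + 1 = 917.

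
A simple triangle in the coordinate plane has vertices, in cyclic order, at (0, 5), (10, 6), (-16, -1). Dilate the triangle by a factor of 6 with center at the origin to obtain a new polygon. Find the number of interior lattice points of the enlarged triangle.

By the shoelace formula, twice the signed area is |(0·6 − 10·5) + (10·(-1) − (-16)·6) + ((-16)·5 − 0·(-1))| = 44, so the area is 22.
Along each edge there are gcd(|Δx|,|Δy|)+1 lattice points, so counting each shared vertex once the boundary has gcd(10,1) + gcd(26,7) + gcd(16,6) = 1+1+2 = 4.
Scaling by 6 multiplies the area by 6² = 36 (so the new area is 792) and multiplies the boundary lattice-point count by 6, giving 24.
By Pick's theorem, the interior count of the dilated polygon is 792 − 24/2 + 1 = 781.

781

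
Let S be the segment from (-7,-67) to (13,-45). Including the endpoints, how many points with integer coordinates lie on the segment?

The number of lattice points on a segment between lattice points is gcd(|Δx|,|Δy|) + 1 = gcd(20,22) + 1 = 2 + 1 = 3.

3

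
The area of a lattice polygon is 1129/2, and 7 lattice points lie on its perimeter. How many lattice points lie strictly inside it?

562

From Pick's theorem, I = A − B/2 + 1 = 1129/2 − 7/2 + 1 = 562.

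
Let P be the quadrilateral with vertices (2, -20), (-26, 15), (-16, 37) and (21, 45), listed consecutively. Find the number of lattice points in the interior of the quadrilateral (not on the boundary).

Using the shoelace formula, 2A = |[2·15 − (-26)·(-20)] + [(-26)·37 − (-16)·15] + [(-16)·45 − 21·37] + [21·(-20) − 2·45]| = 3219, so the area is 1609.5.
Along each edge there are gcd(|Δx|,|Δy|)+1 lattice points, so counting each shared vertex once the boundary has gcd(28,35) + gcd(10,22) + gcd(37,8) + gcd(19,65) = 7+2+1+1 = 11.
Pick's theorem gives I = A − B/2 + 1 = 1609.5 − 11/2 + 1 = 1605.

1605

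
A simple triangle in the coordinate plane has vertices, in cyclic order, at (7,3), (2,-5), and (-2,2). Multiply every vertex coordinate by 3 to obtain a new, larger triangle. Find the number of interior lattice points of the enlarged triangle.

The shoelace formula gives twice the area as |(7·(-5) − 2·3) + (2·2 − (-2)·(-5)) + ((-2)·3 − 7·2)| = 67, so the area is 33.5.
The number of boundary lattice points is Σ gcd(|Δx|,|Δy|) = gcd(5,8) + gcd(4,7) + gcd(9,1) = 1+1+1 = 3.
Scaling by 3 multiplies the area by 3² = 9 (so the new area is 301.5) and multiplies the boundary lattice-point count by 3, giving 9.
By Pick's theorem, the interior count of the dilated polygon is 301.5 − 9/2 + 1 = 298.

298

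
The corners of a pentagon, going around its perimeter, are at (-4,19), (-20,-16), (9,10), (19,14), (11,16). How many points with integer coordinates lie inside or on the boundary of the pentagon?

379

The shoelace formula gives twice the area as |((-4)·(-16) − (-20)·19) + ((-20)·10 − 9·(-16)) + (9·14 − 19·10) + (19·16 − 11·14) + (11·19 − (-4)·16)| = 747, so the area is 373.5.
The number of boundary lattice points is Σ gcd(|Δx|,|Δy|) = gcd(16,35) + gcd(29,26) + gcd(10,4) + gcd(8,2) + gcd(15,3) = 1+1+2+2+3 = 9.
Pick's theorem gives I = A − B/2 + 1 = 373.5 − 9/2 + 1 = 370, so the closed region contains I + B = 370 + 9 = 379 lattice points.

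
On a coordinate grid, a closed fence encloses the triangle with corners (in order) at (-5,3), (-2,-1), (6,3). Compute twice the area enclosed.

The shoelace formula gives twice the area as |[(-5)·(-1) − (-2)·3] + [(-2)·3 − 6·(-1)] + [6·3 − (-5)·3]| = 44, so the area is 22.

44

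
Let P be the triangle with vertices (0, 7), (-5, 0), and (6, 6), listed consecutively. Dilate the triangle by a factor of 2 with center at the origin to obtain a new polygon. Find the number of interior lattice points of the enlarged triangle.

The shoelace formula gives twice the area as |(0·0 − (-5)·7) + ((-5)·6 − 6·0) + (6·7 − 0·6)| = 47, so the area is 23.5.
Summing gcd(|Δx|,|Δy|) over the edges gives the boundary count: gcd(5,7) + gcd(11,6) + gcd(6,1) = 1+1+1 = 3.
Scaling by 2 multiplies the area by 2² = 4 (so the new area is 94) and multiplies the boundary lattice-point count by 2, giving 6.
By Pick's theorem, the interior count of the dilated polygon is 94 − 6/2 + 1 = 92.

92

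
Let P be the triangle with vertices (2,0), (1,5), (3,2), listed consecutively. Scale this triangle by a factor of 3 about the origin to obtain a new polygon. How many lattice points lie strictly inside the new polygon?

28

The shoelace formula gives twice the area as |[2·5 − 1·0] + [1·2 − 3·5] + [3·0 − 2·2]| = 7, so the area is 3.5.
Along each edge there are gcd(|Δx|,|Δy|)+1 lattice points, so counting each shared vertex once the boundary has gcd(1,5) + gcd(2,3) + gcd(1,2) = 1+1+1 = 3.
Scaling by 3 multiplies the area by 3² = 9 (so the new area is 63/2) and multiplies the boundary lattice-point count by 3, giving 9.
By Pick's theorem, the interior count of the dilated polygon is 63/2 − 9/2 + 1 = 28.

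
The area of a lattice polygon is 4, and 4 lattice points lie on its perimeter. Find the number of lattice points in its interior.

Pick's theorem A = I + B/2 − 1 rearranges to I = A − B/2 + 1 = 4 − 4/2 + 1 = 3.

3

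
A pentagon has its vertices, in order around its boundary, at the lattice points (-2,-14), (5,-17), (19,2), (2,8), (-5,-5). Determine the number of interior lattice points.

Using the shoelace formula, 2A = |[(-2)·(-17) − 5·(-14)] + [5·2 − 19·(-17)] + [19·8 − 2·2] + [2·(-5) − (-5)·8] + [(-5)·(-14) − (-2)·(-5)]| = 675, so the area is 675/2.
Along each edge there are gcd(|Δx|,|Δy|)+1 lattice points, so counting each shared vertex once the boundary has gcd(7,3) + gcd(14,19) + gcd(17,6) + gcd(7,13) + gcd(3,9) = 1+1+1+1+3 = 7.
By Pick's theorem A = I + B/2 − 1, so I = 675/2 − 7/2 + 1 = 335.

335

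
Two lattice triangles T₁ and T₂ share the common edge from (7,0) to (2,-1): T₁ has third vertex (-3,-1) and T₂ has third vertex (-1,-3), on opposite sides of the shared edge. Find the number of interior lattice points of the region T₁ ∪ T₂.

The union is the simple quadrilateral with vertices (7,0), (-3,-1), (2,-1), (-1,-3) in order.
The shoelace formula gives twice the area as |[7·(-1) − (-3)·0] + [(-3)·(-1) − 2·(-1)] + [2·(-3) − (-1)·(-1)] + [(-1)·0 − 7·(-3)]| = 12, so the area is 6.
Summing gcd(|Δx|,|Δy|) over the edges gives the boundary count: gcd(10,1) + gcd(5,0) + gcd(3,2) + gcd(8,3) = 1+5+1+1 = 8.
By Pick's theorem I = A − B/2 + 1 = 6 − 8/2 + 1 = 3.

3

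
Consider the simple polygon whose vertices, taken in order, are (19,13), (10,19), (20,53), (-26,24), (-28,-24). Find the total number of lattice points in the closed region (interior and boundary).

1819

The shoelace formula gives twice the area as |[19·19 − 10·13] + [10·53 − 20·19] + [20·24 − (-26)·53] + [(-26)·(-24) − (-28)·24] + [(-28)·13 − 19·(-24)]| = 3627, so the area is 1813.5.
Along each edge there are gcd(|Δx|,|Δy|)+1 lattice points, so counting each shared vertex once the boundary has gcd(9,6) + gcd(10,34) + gcd(46,29) + gcd(2,48) + gcd(47,37) = 3+2+1+2+1 = 9.
Pick's theorem gives I = A − B/2 + 1 = 1813.5 − 9/2 + 1 = 1810, so the closed region contains I + B = 1810 + 9 = 1819 lattice points.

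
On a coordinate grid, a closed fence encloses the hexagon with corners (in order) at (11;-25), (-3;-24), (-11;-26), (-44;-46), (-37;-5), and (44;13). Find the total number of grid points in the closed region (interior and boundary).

Using the shoelace formula, 2A = |(11·(-24) − (-3)·(-25)) + ((-3)·(-26) − (-11)·(-24)) + ((-11)·(-46) − (-44)·(-26)) + ((-44)·(-5) − (-37)·(-46)) + ((-37)·13 − 44·(-5)) + (44·(-25) − 11·13)| = 4149, so the area is 2074.5.
The number of boundary lattice points is Σ gcd(|Δx|,|Δy|) = gcd(14,1) + gcd(8,2) + gcd(33,20) + gcd(7,41) + gcd(81,18) + gcd(33,38) = 1+2+1+1+9+1 = 15.
Pick's theorem gives I = A − B/2 + 1 = 2074.5 − 15/2 + 1 = 2068, so the closed region contains I + B = 2068 + 15 = 2083 lattice points.

2083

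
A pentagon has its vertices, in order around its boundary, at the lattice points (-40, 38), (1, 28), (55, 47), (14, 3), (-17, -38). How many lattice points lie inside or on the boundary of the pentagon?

The shoelace formula gives twice the area as |((-40)·28 − 1·38) + (1·47 − 55·28) + (55·3 − 14·47) + (14·(-38) − (-17)·3) + ((-17)·38 − (-40)·(-38))| = 5791, so the area is 5791/2.
Along each edge there are gcd(|Δx|,|Δy|)+1 lattice points, so counting each shared vertex once the boundary has gcd(41,10) + gcd(54,19) + gcd(41,44) + gcd(31,41) + gcd(23,76) = 1+1+1+1+1 = 5.
Pick's theorem gives I = A − B/2 + 1 = 5791/2 − 5/2 + 1 = 2894, so the closed region contains I + B = 2894 + 5 = 2899 lattice points.

2899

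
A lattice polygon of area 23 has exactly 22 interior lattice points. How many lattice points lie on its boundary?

4

Pick's theorem gives A = I + B/2 − 1, so B = 2(A − I + 1) = 2(23 − 22 + 1) = 4.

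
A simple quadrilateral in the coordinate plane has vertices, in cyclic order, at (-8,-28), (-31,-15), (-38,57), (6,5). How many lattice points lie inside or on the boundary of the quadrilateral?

By the shoelace formula, twice the signed area is |[(-8)·(-15) − (-31)·(-28)] + [(-31)·57 − (-38)·(-15)] + [(-38)·5 − 6·57] + [6·(-28) − (-8)·5]| = 3745, so the area is 3745/2.
The number of boundary lattice points is Σ gcd(|Δx|,|Δy|) = gcd(23,13) + gcd(7,72) + gcd(44,52) + gcd(14,33) = 1+1+4+1 = 7.
Pick's theorem gives I = A − B/2 + 1 = 3745/2 − 7/2 + 1 = 1870, so the closed region contains I + B = 1870 + 7 = 1877 lattice points.

1877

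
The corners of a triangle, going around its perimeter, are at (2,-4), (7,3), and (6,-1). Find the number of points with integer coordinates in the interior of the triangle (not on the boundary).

6

By the shoelace formula, twice the signed area is |[2·3 − 7·(-4)] + [7·(-1) − 6·3] + [6·(-4) − 2·(-1)]| = 13, so the area is 6.5.
The number of boundary lattice points is Σ gcd(|Δx|,|Δy|) = gcd(5,7) + gcd(1,4) + gcd(4,3) = 1+1+1 = 3.
By Pick's theorem A = I + B/2 − 1, so I = 6.5 − 3/2 + 1 = 6.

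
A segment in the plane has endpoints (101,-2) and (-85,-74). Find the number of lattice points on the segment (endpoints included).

7

The number of lattice points on a segment between lattice points is gcd(|Δx|,|Δy|) + 1 = gcd(186,72) + 1 = 6 + 1 = 7.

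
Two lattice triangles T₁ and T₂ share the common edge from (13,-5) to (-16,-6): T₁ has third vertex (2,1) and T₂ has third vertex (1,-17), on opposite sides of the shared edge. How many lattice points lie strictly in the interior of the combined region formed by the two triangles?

254

The union is the simple quadrilateral with vertices (13,-5), (2,1), (-16,-6), (1,-17) in order.
Using the shoelace formula, 2A = |[13·1 − 2·(-5)] + [2·(-6) − (-16)·1] + [(-16)·(-17) − 1·(-6)] + [1·(-5) − 13·(-17)]| = 521, so the area is 260.5.
Summing gcd(|Δx|,|Δy|) over the edges gives the boundary count: gcd(11,6) + gcd(18,7) + gcd(17,11) + gcd(12,12) = 1+1+1+12 = 15.
By Pick's theorem I = A − B/2 + 1 = 260.5 − 15/2 + 1 = 254.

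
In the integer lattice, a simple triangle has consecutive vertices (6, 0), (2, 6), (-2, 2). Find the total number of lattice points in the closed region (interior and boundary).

25

The shoelace formula gives twice the area as |[6·6 − 2·0] + [2·2 − (-2)·6] + [(-2)·0 − 6·2]| = 40, so the area is 20.
Along each edge there are gcd(|Δx|,|Δy|)+1 lattice points, so counting each shared vertex once the boundary has gcd(4,6) + gcd(4,4) + gcd(8,2) = 2+4+2 = 8.
Pick's theorem gives I = A − B/2 + 1 = 20 − 8/2 + 1 = 17, so the closed region contains I + B = 17 + 8 = 25 lattice points.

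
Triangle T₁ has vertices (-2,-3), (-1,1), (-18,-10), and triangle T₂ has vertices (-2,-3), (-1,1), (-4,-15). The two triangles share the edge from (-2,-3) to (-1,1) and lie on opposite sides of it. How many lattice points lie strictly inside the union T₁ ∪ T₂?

29

The union is the simple quadrilateral with vertices (-2,-3), (-18,-10), (-1,1), (-4,-15) in order.
The shoelace formula gives twice the area as |((-2)·(-10) − (-18)·(-3)) + ((-18)·1 − (-1)·(-10)) + ((-1)·(-15) − (-4)·1) + ((-4)·(-3) − (-2)·(-15))| = 61, so the area is 61/2.
Along each edge there are gcd(|Δx|,|Δy|)+1 lattice points, so counting each shared vertex once the boundary has gcd(16,7) + gcd(17,11) + gcd(3,16) + gcd(2,12) = 1+1+1+2 = 5.
By Pick's theorem I = A − B/2 + 1 = 61/2 − 5/2 + 1 = 29.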